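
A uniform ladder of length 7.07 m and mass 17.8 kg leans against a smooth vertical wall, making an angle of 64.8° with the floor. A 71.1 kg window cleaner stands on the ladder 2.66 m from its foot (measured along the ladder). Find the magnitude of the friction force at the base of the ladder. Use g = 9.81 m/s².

f ≈ 165 N

Choose the foot of the ladder as the axis so the floor normal and friction both act there and drop out.
Ladder weight 17.8×9.81 = 174.6 N acts at 3.535 m along the ladder; its horizontal arm is 3.535·cos64.8° = 1.505 m → τ = 262.8 N·m clockwise.
Window cleaner: 71.1×9.81 = 697.5 N at 2.66 m → arm 1.133 m → τ = 790.3 N·m clockwise.
Wall normal N acts horizontally at the top; its moment arm is the height L sinθ = 7.07·sin64.8° = 6.397 m, counterclockwise.
Στ = 0 ⇒ N × 6.397 = 1053 ⇒ N = 165 N.
ΣFx = 0: friction at the foot balances the wall's push, so f = N_wall = 165 N.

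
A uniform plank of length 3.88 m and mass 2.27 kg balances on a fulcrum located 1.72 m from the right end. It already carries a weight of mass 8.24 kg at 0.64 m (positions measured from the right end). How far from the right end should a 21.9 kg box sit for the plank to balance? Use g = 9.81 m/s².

About the fulcrum (at 1.72 m from the right end):
Beam weight: 2.27 × 9.81 = 22.27 N down at 1.94 m → arm 0.22 m, τ = 22.27 × 0.22 = 4.899 N·m counterclockwise.
Weight: 8.24 × 9.81 = 80.83 N down at 0.64 m → arm 1.08 m, τ = 80.83 × 1.08 = 87.3 N·m clockwise.
Net moment of existing loads = 82.4 N·m clockwise.
The box weighs 21.9 × 9.81 = 214.8 N and must supply an equal counterclockwise moment, so its lever arm about the fulcrum is 82.4 / 214.8 = 0.384 m.
That puts it at 1.72 + 0.384 = 2.1 m from the right end.

x ≈ 2.1 m from the right end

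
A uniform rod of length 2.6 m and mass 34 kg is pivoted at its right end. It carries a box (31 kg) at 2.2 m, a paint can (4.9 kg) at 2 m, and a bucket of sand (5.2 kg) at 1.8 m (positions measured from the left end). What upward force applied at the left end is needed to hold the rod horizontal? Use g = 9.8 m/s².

F ≈ 240 N

Taking torques about the right end:
Beam weight: 34 × 9.8 = 333.2 N down at 1.3 m → arm 1.3 m, τ = 333.2 × 1.3 = 433.2 N·m counterclockwise.
Box: 31 × 9.8 = 303.8 N down at 2.2 m → arm 0.4 m, τ = 303.8 × 0.4 = 121.5 N·m counterclockwise.
Paint can: 4.9 × 9.8 = 48.02 N down at 2 m → arm 0.6 m, τ = 48.02 × 0.6 = 28.81 N·m counterclockwise.
Bucket of sand: 5.2 × 9.8 = 50.96 N down at 1.8 m → arm 0.8 m, τ = 50.96 × 0.8 = 40.77 N·m counterclockwise.
Net moment of the loads = 624.3 N·m counterclockwise.
The upward force F acts at the left end, arm 2.6 m, giving F × 2.6 clockwise.
For rotational equilibrium, F × 2.6 = 624.3, so F = 624.3 / 2.6 = 240 N.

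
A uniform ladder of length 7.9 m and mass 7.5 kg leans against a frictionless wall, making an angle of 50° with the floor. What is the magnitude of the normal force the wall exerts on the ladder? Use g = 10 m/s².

N_wall ≈ 31.5 N

Taking torques about the foot of the ladder:
Ladder weight 7.5×10 = 75 N acts at 3.95 m along the ladder; its horizontal arm is 3.95·cos50° = 2.539 m → τ = 190.4 N·m clockwise.
Wall normal N acts horizontally at the top; its moment arm is the height L sinθ = 7.9·sin50° = 6.052 m, counterclockwise.
Setting net torque to zero: N × 6.052 = 190.4 → N = 31.5 N.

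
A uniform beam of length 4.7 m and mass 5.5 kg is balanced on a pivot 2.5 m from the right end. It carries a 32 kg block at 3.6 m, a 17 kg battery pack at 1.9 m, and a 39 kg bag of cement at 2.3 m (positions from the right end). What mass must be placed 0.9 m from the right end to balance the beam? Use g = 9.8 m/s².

About the pivot (at 2.5 m from the right end):
Beam weight: 5.5 × 9.8 = 53.9 N down at 2.35 m → arm 0.15 m, τ = 53.9 × 0.15 = 8.085 N·m clockwise.
Block: 32 × 9.8 = 313.6 N down at 3.6 m → arm 1.1 m, τ = 313.6 × 1.1 = 345 N·m counterclockwise.
Battery pack: 17 × 9.8 = 166.6 N down at 1.9 m → arm 0.6 m, τ = 166.6 × 0.6 = 99.96 N·m clockwise.
Bag of cement: 39 × 9.8 = 382.2 N down at 2.3 m → arm 0.2 m, τ = 382.2 × 0.2 = 76.44 N·m clockwise.
Net moment of known loads = 160.5 N·m counterclockwise.
An unknown mass m at 0.9 m has arm 1.6 m; its moment is m·g·1.6 clockwise.
Στ = 0 ⇒ m × 9.8 × 1.6 = 160.5 ⇒ m = 160.5 / (9.8 × 1.6) = 10.2 kg.

m ≈ 10.2 kg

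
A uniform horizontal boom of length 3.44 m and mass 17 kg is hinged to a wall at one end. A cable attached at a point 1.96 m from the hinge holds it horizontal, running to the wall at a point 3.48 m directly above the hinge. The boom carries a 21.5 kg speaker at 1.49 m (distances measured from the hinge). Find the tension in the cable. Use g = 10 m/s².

Taking torques about the hinge:
Beam weight: 17 × 10 = 170 N down at 1.72 m → arm 1.72 m, τ = 170 × 1.72 = 292.4 N·m clockwise.
Speaker: 21.5 × 10 = 215 N down at 1.49 m → arm 1.49 m, τ = 215 × 1.49 = 320.4 N·m clockwise.
Total clockwise load moment = 612.8 N·m.
The cable tension T acts at 1.96 m; only its component perpendicular to the boom, T sinθ, produces torque. sinθ = h/√(h²+d²) = 3.48/√(3.48²+1.96²) = 0.8713.
For rotational equilibrium, T × 1.96 × 0.8713 = 612.8, so T = 612.8 / 1.708 = 359 N.

T ≈ 359 N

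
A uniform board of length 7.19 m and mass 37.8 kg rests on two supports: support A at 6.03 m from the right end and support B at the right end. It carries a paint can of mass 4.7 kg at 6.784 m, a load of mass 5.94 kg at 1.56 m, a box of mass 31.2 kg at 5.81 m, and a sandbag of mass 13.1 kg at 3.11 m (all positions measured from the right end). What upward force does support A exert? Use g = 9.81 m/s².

Taking torques about support B:
Beam weight: 37.8 × 9.81 = 370.8 N down at 3.595 m → arm 3.595 m, τ = 370.8 × 3.595 = 1333 N·m counterclockwise.
Paint can: 4.7 × 9.81 = 46.11 N down at 6.784 m → arm 6.784 m, τ = 46.11 × 6.784 = 312.8 N·m counterclockwise.
Load: 5.94 × 9.81 = 58.27 N down at 1.56 m → arm 1.56 m, τ = 58.27 × 1.56 = 90.9 N·m counterclockwise.
Box: 31.2 × 9.81 = 306.1 N down at 5.81 m → arm 5.81 m, τ = 306.1 × 5.81 = 1778 N·m counterclockwise.
Sandbag: 13.1 × 9.81 = 128.5 N down at 3.11 m → arm 3.11 m, τ = 128.5 × 3.11 = 399.6 N·m counterclockwise.
Net load moment about support B = 3914 N·m counterclockwise.
Reaction R at support A is upward at 6.03 m, arm 6.03 m → moment R × 6.03 clockwise.
For rotational equilibrium, R × 6.03 = 3914, so R = 649 N.

R_A ≈ 649 N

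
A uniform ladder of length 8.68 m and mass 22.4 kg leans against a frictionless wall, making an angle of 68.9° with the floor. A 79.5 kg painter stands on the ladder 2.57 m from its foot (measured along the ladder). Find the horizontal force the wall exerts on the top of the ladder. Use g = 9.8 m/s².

N_wall ≈ 131 N

Taking torques about the foot of the ladder:
Ladder weight 22.4×9.8 = 219.5 N acts at 4.34 m along the ladder; its horizontal arm is 4.34·cos68.9° = 1.562 m → τ = 342.9 N·m clockwise.
Painter: 79.5×9.8 = 779.1 N at 2.57 m → arm 0.9252 m → τ = 720.8 N·m clockwise.
Wall normal N acts horizontally at the top; its moment arm is the height L sinθ = 8.68·sin68.9° = 8.098 m, counterclockwise.
Balancing moments: N × 8.098 = 1064, giving N = 131 N.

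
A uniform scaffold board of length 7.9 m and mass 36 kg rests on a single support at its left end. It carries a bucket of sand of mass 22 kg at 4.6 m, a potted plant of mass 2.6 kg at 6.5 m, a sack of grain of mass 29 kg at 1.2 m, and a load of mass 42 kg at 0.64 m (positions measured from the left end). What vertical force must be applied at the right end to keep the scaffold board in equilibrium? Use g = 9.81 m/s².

F ≈ 400 N

About the left end:
Beam weight: 36 × 9.81 = 353.2 N down at 3.95 m → arm 3.95 m, τ = 353.2 × 3.95 = 1395 N·m clockwise.
Bucket of sand: 22 × 9.81 = 215.8 N down at 4.6 m → arm 4.6 m, τ = 215.8 × 4.6 = 992.7 N·m clockwise.
Potted plant: 2.6 × 9.81 = 25.51 N down at 6.5 m → arm 6.5 m, τ = 25.51 × 6.5 = 165.8 N·m clockwise.
Sack of grain: 29 × 9.81 = 284.5 N down at 1.2 m → arm 1.2 m, τ = 284.5 × 1.2 = 341.4 N·m clockwise.
Load: 42 × 9.81 = 412 N down at 0.64 m → arm 0.64 m, τ = 412 × 0.64 = 263.7 N·m clockwise.
Net moment of the loads = 3159 N·m clockwise.
The upward force F acts at the right end, arm 7.9 m, giving F × 7.9 counterclockwise.
For rotational equilibrium, F × 7.9 = 3159, so F = 3159 / 7.9 = 400 N.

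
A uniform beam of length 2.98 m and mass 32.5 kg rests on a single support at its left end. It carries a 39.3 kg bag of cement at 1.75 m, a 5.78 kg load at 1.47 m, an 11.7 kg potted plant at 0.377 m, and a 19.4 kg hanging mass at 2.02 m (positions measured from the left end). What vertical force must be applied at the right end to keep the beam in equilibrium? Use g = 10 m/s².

F ≈ 568 N

Take moments about the left end.
Beam weight: 32.5 × 10 = 325 N down at 1.49 m → arm 1.49 m, τ = 325 × 1.49 = 484.2 N·m clockwise.
Bag of cement: 39.3 × 10 = 393 N down at 1.75 m → arm 1.75 m, τ = 393 × 1.75 = 687.8 N·m clockwise.
Load: 5.78 × 10 = 57.8 N down at 1.47 m → arm 1.47 m, τ = 57.8 × 1.47 = 84.97 N·m clockwise.
Potted plant: 11.7 × 10 = 117 N down at 0.377 m → arm 0.377 m, τ = 117 × 0.377 = 44.11 N·m clockwise.
Hanging mass: 19.4 × 10 = 194 N down at 2.02 m → arm 2.02 m, τ = 194 × 2.02 = 391.9 N·m clockwise.
Net moment of the loads = 1693 N·m clockwise.
The upward force F acts at the right end, arm 2.98 m, giving F × 2.98 counterclockwise.
Balancing moments: F × 2.98 = 1693, giving F = 1693 / 2.98 = 568 N.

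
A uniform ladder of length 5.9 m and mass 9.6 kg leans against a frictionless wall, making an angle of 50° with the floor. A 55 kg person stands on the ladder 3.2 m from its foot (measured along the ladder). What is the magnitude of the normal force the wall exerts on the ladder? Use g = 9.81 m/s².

N_wall ≈ 285 N

Taking torques about the foot of the ladder:
Ladder weight 9.6×9.81 = 94.18 N acts at 2.95 m along the ladder; its horizontal arm is 2.95·cos50° = 1.896 m → τ = 178.6 N·m clockwise.
Person: 55×9.81 = 539.6 N at 3.2 m → arm 2.057 m → τ = 1110 N·m clockwise.
Wall normal N acts horizontally at the top; its moment arm is the height L sinθ = 5.9·sin50° = 4.52 m, counterclockwise.
Balancing moments: N × 4.52 = 1289, giving N = 285 N.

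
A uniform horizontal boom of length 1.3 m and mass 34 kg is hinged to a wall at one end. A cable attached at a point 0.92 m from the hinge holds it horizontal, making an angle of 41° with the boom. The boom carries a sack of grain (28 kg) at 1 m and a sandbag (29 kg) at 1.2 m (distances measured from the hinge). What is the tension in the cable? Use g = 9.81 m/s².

Taking torques about the hinge:
Beam weight: 34 × 9.81 = 333.5 N down at 0.65 m → arm 0.65 m, τ = 333.5 × 0.65 = 216.8 N·m clockwise.
Sack of grain: 28 × 9.81 = 274.7 N down at 1 m → arm 1 m, τ = 274.7 × 1 = 274.7 N·m clockwise.
Sandbag: 29 × 9.81 = 284.5 N down at 1.2 m → arm 1.2 m, τ = 284.5 × 1.2 = 341.4 N·m clockwise.
Total clockwise load moment = 832.9 N·m.
The cable tension T acts at 0.92 m; only its component perpendicular to the boom, T sinθ, produces torque. sin 41° = 0.6561.
Balancing moments: T × 0.92 × 0.6561 = 832.9, giving T = 832.9 / 0.6036 = 1380 N.

T ≈ 1380 N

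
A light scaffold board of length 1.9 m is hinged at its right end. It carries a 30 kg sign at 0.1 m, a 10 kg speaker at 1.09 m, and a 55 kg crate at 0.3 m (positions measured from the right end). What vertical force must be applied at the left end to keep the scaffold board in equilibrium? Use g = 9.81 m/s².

Choose the right end as the axis so the unknown pivot reaction has zero arm there.
Sign: 30 × 9.81 = 294.3 N down at 0.1 m → arm 0.1 m, τ = 294.3 × 0.1 = 29.43 N·m counterclockwise.
Speaker: 10 × 9.81 = 98.1 N down at 1.09 m → arm 1.09 m, τ = 98.1 × 1.09 = 106.9 N·m counterclockwise.
Crate: 55 × 9.81 = 539.6 N down at 0.3 m → arm 0.3 m, τ = 539.6 × 0.3 = 161.9 N·m counterclockwise.
Net moment of the loads = 298.2 N·m counterclockwise.
The upward force F acts at the left end, arm 1.9 m, giving F × 1.9 clockwise.
Balancing moments: F × 1.9 = 298.2, giving F = 298.2 / 1.9 = 157 N.

F ≈ 157 N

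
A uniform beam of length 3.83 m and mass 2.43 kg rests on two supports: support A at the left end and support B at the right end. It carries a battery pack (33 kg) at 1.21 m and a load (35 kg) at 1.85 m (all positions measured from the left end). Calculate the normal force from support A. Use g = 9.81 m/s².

R_A ≈ 411 N

Choose support B as the axis so its reaction then has zero moment arm.
Beam weight: 2.43 × 9.81 = 23.84 N down at 1.915 m → arm 1.915 m, τ = 23.84 × 1.915 = 45.65 N·m counterclockwise.
Battery pack: 33 × 9.81 = 323.7 N down at 1.21 m → arm 2.62 m, τ = 323.7 × 2.62 = 848.1 N·m counterclockwise.
Load: 35 × 9.81 = 343.4 N down at 1.85 m → arm 1.98 m, τ = 343.4 × 1.98 = 679.9 N·m counterclockwise.
Net load moment about support B = 1574 N·m counterclockwise.
Reaction R at support A is upward at 0 m, arm 3.83 m → moment R × 3.83 clockwise.
For rotational equilibrium, R × 3.83 = 1574, so R = 411 N.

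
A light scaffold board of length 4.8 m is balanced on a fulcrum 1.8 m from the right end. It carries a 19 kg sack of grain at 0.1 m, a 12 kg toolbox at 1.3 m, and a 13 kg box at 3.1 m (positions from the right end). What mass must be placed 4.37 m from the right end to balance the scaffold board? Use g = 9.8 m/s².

m ≈ 8.33 kg

About the fulcrum (at 1.8 m from the right end):
Sack of grain: 19 × 9.8 = 186.2 N down at 0.1 m → arm 1.7 m, τ = 186.2 × 1.7 = 316.5 N·m clockwise.
Toolbox: 12 × 9.8 = 117.6 N down at 1.3 m → arm 0.5 m, τ = 117.6 × 0.5 = 58.8 N·m clockwise.
Box: 13 × 9.8 = 127.4 N down at 3.1 m → arm 1.3 m, τ = 127.4 × 1.3 = 165.6 N·m counterclockwise.
Net moment of known loads = 209.7 N·m clockwise.
An unknown mass m at 4.37 m has arm 2.57 m; its moment is m·g·2.57 counterclockwise.
Στ = 0 ⇒ m × 9.8 × 2.57 = 209.7 ⇒ m = 209.7 / (9.8 × 2.57) = 8.33 kg.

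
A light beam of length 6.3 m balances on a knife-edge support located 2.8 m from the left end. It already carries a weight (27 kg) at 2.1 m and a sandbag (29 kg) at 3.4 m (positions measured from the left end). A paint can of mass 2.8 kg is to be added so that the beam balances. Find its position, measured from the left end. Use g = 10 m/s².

Take moments about the knife-edge support (at 2.8 m from the left end).
Weight: 27 × 10 = 270 N down at 2.1 m → arm 0.7 m, τ = 270 × 0.7 = 189 N·m counterclockwise.
Sandbag: 29 × 10 = 290 N down at 3.4 m → arm 0.6 m, τ = 290 × 0.6 = 174 N·m clockwise.
Net moment of existing loads = 15 N·m counterclockwise.
The paint can weighs 2.8 × 10 = 28 N and must supply an equal clockwise moment, so its lever arm about the knife-edge support is 15 / 28 = 0.536 m.
That puts it at 2.8 + 0.536 = 3.34 m from the left end.

x ≈ 3.34 m from the left end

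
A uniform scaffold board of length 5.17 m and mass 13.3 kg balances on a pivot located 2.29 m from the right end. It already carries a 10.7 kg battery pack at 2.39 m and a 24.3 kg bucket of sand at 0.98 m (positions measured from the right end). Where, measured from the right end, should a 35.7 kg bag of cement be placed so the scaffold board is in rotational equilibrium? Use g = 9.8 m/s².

x ≈ 3.04 m from the right end

About the pivot (at 2.29 m from the right end):
Beam weight: 13.3 × 9.8 = 130.3 N down at 2.585 m → arm 0.295 m, τ = 130.3 × 0.295 = 38.44 N·m counterclockwise.
Battery pack: 10.7 × 9.8 = 104.9 N down at 2.39 m → arm 0.1 m, τ = 104.9 × 0.1 = 10.49 N·m counterclockwise.
Bucket of sand: 24.3 × 9.8 = 238.1 N down at 0.98 m → arm 1.31 m, τ = 238.1 × 1.31 = 311.9 N·m clockwise.
Net moment of existing loads = 263 N·m clockwise.
The bag of cement weighs 35.7 × 9.8 = 349.9 N and must supply an equal counterclockwise moment, so its lever arm about the pivot is 263 / 349.9 = 0.752 m.
That puts it at 2.29 + 0.752 = 3.04 m from the right end.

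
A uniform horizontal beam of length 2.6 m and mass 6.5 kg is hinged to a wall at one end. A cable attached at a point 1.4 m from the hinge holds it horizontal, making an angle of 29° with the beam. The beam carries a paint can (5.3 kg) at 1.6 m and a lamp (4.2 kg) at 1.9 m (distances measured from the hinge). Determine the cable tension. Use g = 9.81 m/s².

T ≈ 360 N

Sum moments about the hinge (the unknown hinge reaction has zero arm there).
Beam weight: 6.5 × 9.81 = 63.77 N down at 1.3 m → arm 1.3 m, τ = 63.77 × 1.3 = 82.9 N·m clockwise.
Paint can: 5.3 × 9.81 = 51.99 N down at 1.6 m → arm 1.6 m, τ = 51.99 × 1.6 = 83.18 N·m clockwise.
Lamp: 4.2 × 9.81 = 41.2 N down at 1.9 m → arm 1.9 m, τ = 41.2 × 1.9 = 78.28 N·m clockwise.
Total clockwise load moment = 244.4 N·m.
The cable tension T acts at 1.4 m; only its component perpendicular to the beam, T sinθ, produces torque. sin 29° = 0.4848.
Στ = 0 ⇒ T × 1.4 × 0.4848 = 244.4 ⇒ T = 244.4 / 0.6787 = 360 N.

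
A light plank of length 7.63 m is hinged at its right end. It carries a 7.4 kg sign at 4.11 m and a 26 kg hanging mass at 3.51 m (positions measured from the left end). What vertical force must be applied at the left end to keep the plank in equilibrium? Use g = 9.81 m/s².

F ≈ 171 N

About the right end:
Sign: 7.4 × 9.81 = 72.59 N down at 4.11 m → arm 3.52 m, τ = 72.59 × 3.52 = 255.5 N·m counterclockwise.
Hanging mass: 26 × 9.81 = 255.1 N down at 3.51 m → arm 4.12 m, τ = 255.1 × 4.12 = 1051 N·m counterclockwise.
Net moment of the loads = 1306 N·m counterclockwise.
The upward force F acts at the left end, arm 7.63 m, giving F × 7.63 clockwise.
Στ = 0 ⇒ F × 7.63 = 1306 ⇒ F = 1306 / 7.63 = 171 N.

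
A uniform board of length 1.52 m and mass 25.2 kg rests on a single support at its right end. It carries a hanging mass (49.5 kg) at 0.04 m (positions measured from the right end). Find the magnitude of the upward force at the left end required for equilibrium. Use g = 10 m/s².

F ≈ 139 N

Choose the right end as the axis so the unknown pivot reaction has zero arm there.
Beam weight: 25.2 × 10 = 252 N down at 0.76 m → arm 0.76 m, τ = 252 × 0.76 = 191.5 N·m counterclockwise.
Hanging mass: 49.5 × 10 = 495 N down at 0.04 m → arm 0.04 m, τ = 495 × 0.04 = 19.8 N·m counterclockwise.
Net moment of the loads = 211.3 N·m counterclockwise.
The upward force F acts at the left end, arm 1.52 m, giving F × 1.52 clockwise.
Balancing moments: F × 1.52 = 211.3, giving F = 211.3 / 1.52 = 139 N.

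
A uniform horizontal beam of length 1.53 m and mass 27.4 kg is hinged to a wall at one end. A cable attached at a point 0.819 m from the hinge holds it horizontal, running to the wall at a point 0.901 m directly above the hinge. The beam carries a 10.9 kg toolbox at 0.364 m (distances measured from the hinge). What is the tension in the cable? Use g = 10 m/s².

T ≈ 411 N

Take moments about the hinge.
Beam weight: 27.4 × 10 = 274 N down at 0.765 m → arm 0.765 m, τ = 274 × 0.765 = 209.6 N·m clockwise.
Toolbox: 10.9 × 10 = 109 N down at 0.364 m → arm 0.364 m, τ = 109 × 0.364 = 39.68 N·m clockwise.
Total clockwise load moment = 249.3 N·m.
The cable tension T acts at 0.819 m; only its component perpendicular to the beam, T sinθ, produces torque. sinθ = h/√(h²+d²) = 0.901/√(0.901²+0.819²) = 0.74.
Balancing moments: T × 0.819 × 0.74 = 249.3, giving T = 249.3 / 0.6061 = 411 N.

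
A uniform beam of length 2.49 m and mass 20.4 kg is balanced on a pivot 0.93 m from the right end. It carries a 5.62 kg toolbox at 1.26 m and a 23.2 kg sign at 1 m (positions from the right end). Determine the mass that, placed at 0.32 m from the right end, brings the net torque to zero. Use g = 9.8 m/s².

Take moments about the pivot (at 0.93 m from the right end).
Beam weight: 20.4 × 9.8 = 199.9 N down at 1.245 m → arm 0.315 m, τ = 199.9 × 0.315 = 62.97 N·m counterclockwise.
Toolbox: 5.62 × 9.8 = 55.08 N down at 1.26 m → arm 0.33 m, τ = 55.08 × 0.33 = 18.18 N·m counterclockwise.
Sign: 23.2 × 9.8 = 227.4 N down at 1 m → arm 0.07 m, τ = 227.4 × 0.07 = 15.92 N·m counterclockwise.
Net moment of known loads = 97.07 N·m counterclockwise.
An unknown mass m at 0.32 m has arm 0.61 m; its moment is m·g·0.61 clockwise.
Setting net torque to zero: m × 9.8 × 0.61 = 97.07 → m = 97.07 / (9.8 × 0.61) = 16.2 kg.

m ≈ 16.2 kg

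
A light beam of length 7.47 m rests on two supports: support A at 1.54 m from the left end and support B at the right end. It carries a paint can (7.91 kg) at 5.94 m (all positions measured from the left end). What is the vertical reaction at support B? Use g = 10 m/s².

R_B ≈ 58.7 N

Take moments about support A.
Paint can: 7.91 × 10 = 79.1 N down at 5.94 m → arm 4.4 m, τ = 79.1 × 4.4 = 348 N·m clockwise.
Net load moment about support A = 348 N·m clockwise.
Reaction R at support B is upward at 7.47 m, arm 5.93 m → moment R × 5.93 counterclockwise.
For rotational equilibrium, R × 5.93 = 348, so R = 58.7 N.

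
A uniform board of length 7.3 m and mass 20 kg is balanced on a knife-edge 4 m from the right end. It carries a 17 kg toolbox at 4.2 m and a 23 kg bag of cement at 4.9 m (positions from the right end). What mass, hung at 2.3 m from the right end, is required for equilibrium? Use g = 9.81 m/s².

m ≈ 10.1 kg

About the knife-edge (at 4 m from the right end):
Beam weight: 20 × 9.81 = 196.2 N down at 3.65 m → arm 0.35 m, τ = 196.2 × 0.35 = 68.67 N·m clockwise.
Toolbox: 17 × 9.81 = 166.8 N down at 4.2 m → arm 0.2 m, τ = 166.8 × 0.2 = 33.36 N·m counterclockwise.
Bag of cement: 23 × 9.81 = 225.6 N down at 4.9 m → arm 0.9 m, τ = 225.6 × 0.9 = 203 N·m counterclockwise.
Net moment of known loads = 167.7 N·m counterclockwise.
An unknown mass m at 2.3 m has arm 1.7 m; its moment is m·g·1.7 clockwise.
Balancing moments: m × 9.81 × 1.7 = 167.7, giving m = 167.7 / (9.81 × 1.7) = 10.1 kg.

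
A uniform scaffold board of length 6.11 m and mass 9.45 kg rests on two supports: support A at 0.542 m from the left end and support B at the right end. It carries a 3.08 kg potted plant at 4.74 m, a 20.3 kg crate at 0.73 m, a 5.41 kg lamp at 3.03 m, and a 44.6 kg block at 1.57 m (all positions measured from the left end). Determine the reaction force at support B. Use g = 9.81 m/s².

R_B ≈ 176 N

About support A:
Beam weight: 9.45 × 9.81 = 92.7 N down at 3.055 m → arm 2.513 m, τ = 92.7 × 2.513 = 233 N·m clockwise.
Potted plant: 3.08 × 9.81 = 30.21 N down at 4.74 m → arm 4.198 m, τ = 30.21 × 4.198 = 126.8 N·m clockwise.
Crate: 20.3 × 9.81 = 199.1 N down at 0.73 m → arm 0.188 m, τ = 199.1 × 0.188 = 37.43 N·m clockwise.
Lamp: 5.41 × 9.81 = 53.07 N down at 3.03 m → arm 2.488 m, τ = 53.07 × 2.488 = 132 N·m clockwise.
Block: 44.6 × 9.81 = 437.5 N down at 1.57 m → arm 1.028 m, τ = 437.5 × 1.028 = 449.8 N·m clockwise.
Net load moment about support A = 979 N·m clockwise.
Reaction R at support B is upward at 6.11 m, arm 5.568 m → moment R × 5.568 counterclockwise.
Setting net torque to zero: R × 5.568 = 979 → R = 176 N.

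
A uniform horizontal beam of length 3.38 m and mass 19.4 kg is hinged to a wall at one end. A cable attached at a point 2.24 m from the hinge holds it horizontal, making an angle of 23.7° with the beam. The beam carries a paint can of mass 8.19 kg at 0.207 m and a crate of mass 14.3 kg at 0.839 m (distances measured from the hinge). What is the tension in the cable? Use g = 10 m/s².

T ≈ 516 N

About the hinge:
Beam weight: 19.4 × 10 = 194 N down at 1.69 m → arm 1.69 m, τ = 194 × 1.69 = 327.9 N·m clockwise.
Paint can: 8.19 × 10 = 81.9 N down at 0.207 m → arm 0.207 m, τ = 81.9 × 0.207 = 16.95 N·m clockwise.
Crate: 14.3 × 10 = 143 N down at 0.839 m → arm 0.839 m, τ = 143 × 0.839 = 120 N·m clockwise.
Total clockwise load moment = 464.8 N·m.
The cable tension T acts at 2.24 m; only its component perpendicular to the beam, T sinθ, produces torque. sin 23.7° = 0.4019.
Setting net torque to zero: T × 2.24 × 0.4019 = 464.8 → T = 464.8 / 0.9003 = 516 N.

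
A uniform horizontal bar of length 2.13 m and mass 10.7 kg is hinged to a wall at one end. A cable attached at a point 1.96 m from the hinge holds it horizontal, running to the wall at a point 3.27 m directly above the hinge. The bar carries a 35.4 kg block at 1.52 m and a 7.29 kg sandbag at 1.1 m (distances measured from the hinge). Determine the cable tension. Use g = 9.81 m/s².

T ≈ 427 N

Take moments about the hinge.
Beam weight: 10.7 × 9.81 = 105 N down at 1.065 m → arm 1.065 m, τ = 105 × 1.065 = 111.8 N·m clockwise.
Block: 35.4 × 9.81 = 347.3 N down at 1.52 m → arm 1.52 m, τ = 347.3 × 1.52 = 527.9 N·m clockwise.
Sandbag: 7.29 × 9.81 = 71.51 N down at 1.1 m → arm 1.1 m, τ = 71.51 × 1.1 = 78.66 N·m clockwise.
Total clockwise load moment = 718.4 N·m.
The cable tension T acts at 1.96 m; only its component perpendicular to the bar, T sinθ, produces torque. sinθ = h/√(h²+d²) = 3.27/√(3.27²+1.96²) = 0.8577.
For rotational equilibrium, T × 1.96 × 0.8577 = 718.4, so T = 718.4 / 1.681 = 427 N.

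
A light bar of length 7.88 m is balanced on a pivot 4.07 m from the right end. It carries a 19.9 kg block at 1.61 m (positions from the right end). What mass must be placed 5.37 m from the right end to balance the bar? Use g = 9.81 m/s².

m ≈ 37.7 kg

Taking torques about the pivot (at 4.07 m from the right end):
Block: 19.9 × 9.81 = 195.2 N down at 1.61 m → arm 2.46 m, τ = 195.2 × 2.46 = 480.2 N·m clockwise.
Net moment of known loads = 480.2 N·m clockwise.
An unknown mass m at 5.37 m has arm 1.3 m; its moment is m·g·1.3 counterclockwise.
For rotational equilibrium, m × 9.81 × 1.3 = 480.2, so m = 480.2 / (9.81 × 1.3) = 37.7 kg.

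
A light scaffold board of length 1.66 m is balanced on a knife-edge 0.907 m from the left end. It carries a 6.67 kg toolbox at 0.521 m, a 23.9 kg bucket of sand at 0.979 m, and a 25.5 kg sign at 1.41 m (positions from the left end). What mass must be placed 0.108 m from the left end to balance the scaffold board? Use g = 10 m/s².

About the knife-edge (at 0.907 m from the left end):
Toolbox: 6.67 × 10 = 66.7 N down at 0.521 m → arm 0.386 m, τ = 66.7 × 0.386 = 25.75 N·m counterclockwise.
Bucket of sand: 23.9 × 10 = 239 N down at 0.979 m → arm 0.072 m, τ = 239 × 0.072 = 17.21 N·m clockwise.
Sign: 25.5 × 10 = 255 N down at 1.41 m → arm 0.503 m, τ = 255 × 0.503 = 128.3 N·m clockwise.
Net moment of known loads = 119.8 N·m clockwise.
An unknown mass m at 0.108 m has arm 0.799 m; its moment is m·g·0.799 counterclockwise.
For rotational equilibrium, m × 10 × 0.799 = 119.8, so m = 119.8 / (10 × 0.799) = 15 kg.

m ≈ 15 kg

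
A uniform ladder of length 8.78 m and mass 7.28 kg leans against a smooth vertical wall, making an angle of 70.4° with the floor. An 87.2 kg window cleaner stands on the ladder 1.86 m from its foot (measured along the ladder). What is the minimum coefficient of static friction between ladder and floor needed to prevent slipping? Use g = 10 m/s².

Choose the foot of the ladder as the axis so the floor normal and friction both act there and drop out.
Ladder weight 7.28×10 = 72.8 N acts at 4.39 m along the ladder; its horizontal arm is 4.39·cos70.4° = 1.473 m → τ = 107.2 N·m clockwise.
Window cleaner: 87.2×10 = 872 N at 1.86 m → arm 0.6239 m → τ = 544 N·m clockwise.
Wall normal N acts horizontally at the top; its moment arm is the height L sinθ = 8.78·sin70.4° = 8.271 m, counterclockwise.
Balancing moments: N × 8.271 = 651.2, giving N = 78.73 N.
ΣFx = 0 ⇒ f = N_wall = 78.73 N. ΣFy = 0 ⇒ N_floor = 944.8 N.
μ_min = f / N_floor = 78.73 / 944.8 = 0.0833.

μ_min ≈ 0.0833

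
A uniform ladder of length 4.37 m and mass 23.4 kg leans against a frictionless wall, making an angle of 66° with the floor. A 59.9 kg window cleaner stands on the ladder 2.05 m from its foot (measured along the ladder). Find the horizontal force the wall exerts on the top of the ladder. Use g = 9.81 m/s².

Sum moments about the foot of the ladder (the floor normal and friction both act there and drop out).
Ladder weight 23.4×9.81 = 229.6 N acts at 2.185 m along the ladder; its horizontal arm is 2.185·cos66° = 0.8887 m → τ = 204 N·m clockwise.
Window cleaner: 59.9×9.81 = 587.6 N at 2.05 m → arm 0.8338 m → τ = 489.9 N·m clockwise.
Wall normal N acts horizontally at the top; its moment arm is the height L sinθ = 4.37·sin66° = 3.992 m, counterclockwise.
For rotational equilibrium, N × 3.992 = 693.9, so N = 174 N.

N_wall ≈ 174 N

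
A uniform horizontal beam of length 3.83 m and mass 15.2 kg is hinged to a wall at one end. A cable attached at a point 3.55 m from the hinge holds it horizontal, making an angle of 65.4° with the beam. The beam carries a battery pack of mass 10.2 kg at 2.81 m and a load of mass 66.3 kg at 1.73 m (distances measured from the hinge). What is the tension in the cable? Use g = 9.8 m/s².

T ≈ 524 N

About the hinge:
Beam weight: 15.2 × 9.8 = 149 N down at 1.915 m → arm 1.915 m, τ = 149 × 1.915 = 285.3 N·m clockwise.
Battery pack: 10.2 × 9.8 = 99.96 N down at 2.81 m → arm 2.81 m, τ = 99.96 × 2.81 = 280.9 N·m clockwise.
Load: 66.3 × 9.8 = 649.7 N down at 1.73 m → arm 1.73 m, τ = 649.7 × 1.73 = 1124 N·m clockwise.
Total clockwise load moment = 1690 N·m.
The cable tension T acts at 3.55 m; only its component perpendicular to the beam, T sinθ, produces torque. sin 65.4° = 0.9092.
Setting net torque to zero: T × 3.55 × 0.9092 = 1690 → T = 1690 / 3.228 = 524 N.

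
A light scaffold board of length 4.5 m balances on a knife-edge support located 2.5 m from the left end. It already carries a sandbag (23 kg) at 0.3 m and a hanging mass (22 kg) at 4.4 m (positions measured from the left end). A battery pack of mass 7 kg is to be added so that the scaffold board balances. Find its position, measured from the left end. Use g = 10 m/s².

About the knife-edge support (at 2.5 m from the left end):
Sandbag: 23 × 10 = 230 N down at 0.3 m → arm 2.2 m, τ = 230 × 2.2 = 506 N·m counterclockwise.
Hanging mass: 22 × 10 = 220 N down at 4.4 m → arm 1.9 m, τ = 220 × 1.9 = 418 N·m clockwise.
Net moment of existing loads = 88 N·m counterclockwise.
The battery pack weighs 7 × 10 = 70 N and must supply an equal clockwise moment, so its lever arm about the knife-edge support is 88 / 70 = 1.26 m.
That puts it at 2.5 + 1.26 = 3.76 m from the left end.

x ≈ 3.76 m from the left end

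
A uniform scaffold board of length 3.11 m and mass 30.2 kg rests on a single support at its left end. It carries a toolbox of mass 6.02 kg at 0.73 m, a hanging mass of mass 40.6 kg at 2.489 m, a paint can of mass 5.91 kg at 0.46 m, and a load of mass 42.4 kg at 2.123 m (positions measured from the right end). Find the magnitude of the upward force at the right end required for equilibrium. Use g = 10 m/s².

Sum moments about the left end (the unknown pivot reaction has zero arm there).
Beam weight: 30.2 × 10 = 302 N down at 1.555 m → arm 1.555 m, τ = 302 × 1.555 = 469.6 N·m clockwise.
Toolbox: 6.02 × 10 = 60.2 N down at 0.73 m → arm 2.38 m, τ = 60.2 × 2.38 = 143.3 N·m clockwise.
Hanging mass: 40.6 × 10 = 406 N down at 2.489 m → arm 0.621 m, τ = 406 × 0.621 = 252.1 N·m clockwise.
Paint can: 5.91 × 10 = 59.1 N down at 0.46 m → arm 2.65 m, τ = 59.1 × 2.65 = 156.6 N·m clockwise.
Load: 42.4 × 10 = 424 N down at 2.123 m → arm 0.987 m, τ = 424 × 0.987 = 418.5 N·m clockwise.
Net moment of the loads = 1440 N·m clockwise.
The upward force F acts at the right end, arm 3.11 m, giving F × 3.11 counterclockwise.
Balancing moments: F × 3.11 = 1440, giving F = 1440 / 3.11 = 463 N.

F ≈ 463 N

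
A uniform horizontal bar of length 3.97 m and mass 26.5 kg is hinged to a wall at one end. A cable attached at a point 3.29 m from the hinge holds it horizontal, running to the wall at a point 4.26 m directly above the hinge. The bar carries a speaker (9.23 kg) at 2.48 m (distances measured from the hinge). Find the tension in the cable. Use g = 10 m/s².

T ≈ 290 N

Take moments about the hinge.
Beam weight: 26.5 × 10 = 265 N down at 1.985 m → arm 1.985 m, τ = 265 × 1.985 = 526 N·m clockwise.
Speaker: 9.23 × 10 = 92.3 N down at 2.48 m → arm 2.48 m, τ = 92.3 × 2.48 = 228.9 N·m clockwise.
Total clockwise load moment = 754.9 N·m.
The cable tension T acts at 3.29 m; only its component perpendicular to the bar, T sinθ, produces torque. sinθ = h/√(h²+d²) = 4.26/√(4.26²+3.29²) = 0.7914.
Balancing moments: T × 3.29 × 0.7914 = 754.9, giving T = 754.9 / 2.604 = 290 N.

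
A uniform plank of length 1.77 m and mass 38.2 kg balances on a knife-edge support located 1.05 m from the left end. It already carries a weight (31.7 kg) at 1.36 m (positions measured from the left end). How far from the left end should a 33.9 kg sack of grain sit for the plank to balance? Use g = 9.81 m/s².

About the knife-edge support (at 1.05 m from the left end):
Beam weight: 38.2 × 9.81 = 374.7 N down at 0.885 m → arm 0.165 m, τ = 374.7 × 0.165 = 61.83 N·m counterclockwise.
Weight: 31.7 × 9.81 = 311 N down at 1.36 m → arm 0.31 m, τ = 311 × 0.31 = 96.41 N·m clockwise.
Net moment of existing loads = 34.58 N·m clockwise.
The sack of grain weighs 33.9 × 9.81 = 332.6 N and must supply an equal counterclockwise moment, so its lever arm about the knife-edge support is 34.58 / 332.6 = 0.104 m.
That puts it at 1.05 − 0.104 = 0.946 m from the left end.

x ≈ 0.946 m from the left end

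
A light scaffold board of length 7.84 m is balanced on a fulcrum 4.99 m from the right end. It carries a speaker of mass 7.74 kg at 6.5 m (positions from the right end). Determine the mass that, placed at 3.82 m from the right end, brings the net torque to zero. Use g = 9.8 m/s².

m ≈ 9.99 kg

Choose the fulcrum (at 4.99 m from the right end) as the axis so the support reaction has zero arm there.
Speaker: 7.74 × 9.8 = 75.85 N down at 6.5 m → arm 1.51 m, τ = 75.85 × 1.51 = 114.5 N·m counterclockwise.
Net moment of known loads = 114.5 N·m counterclockwise.
An unknown mass m at 3.82 m has arm 1.17 m; its moment is m·g·1.17 clockwise.
Setting net torque to zero: m × 9.8 × 1.17 = 114.5 → m = 114.5 / (9.8 × 1.17) = 9.99 kg.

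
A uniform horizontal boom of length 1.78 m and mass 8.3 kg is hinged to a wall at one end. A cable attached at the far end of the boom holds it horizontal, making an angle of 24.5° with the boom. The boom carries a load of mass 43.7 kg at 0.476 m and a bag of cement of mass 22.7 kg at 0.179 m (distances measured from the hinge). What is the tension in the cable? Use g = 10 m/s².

Take moments about the hinge.
Beam weight: 8.3 × 10 = 83 N down at 0.89 m → arm 0.89 m, τ = 83 × 0.89 = 73.87 N·m clockwise.
Load: 43.7 × 10 = 437 N down at 0.476 m → arm 0.476 m, τ = 437 × 0.476 = 208 N·m clockwise.
Bag of cement: 22.7 × 10 = 227 N down at 0.179 m → arm 0.179 m, τ = 227 × 0.179 = 40.63 N·m clockwise.
Total clockwise load moment = 322.5 N·m.
The cable tension T acts at 1.78 m; only its component perpendicular to the boom, T sinθ, produces torque. sin 24.5° = 0.4147.
For rotational equilibrium, T × 1.78 × 0.4147 = 322.5, so T = 322.5 / 0.7382 = 437 N.

T ≈ 437 N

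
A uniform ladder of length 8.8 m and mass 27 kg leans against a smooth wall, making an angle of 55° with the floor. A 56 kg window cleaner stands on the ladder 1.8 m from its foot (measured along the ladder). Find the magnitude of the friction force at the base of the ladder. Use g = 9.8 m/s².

f ≈ 171 N

About the foot of the ladder:
Ladder weight 27×9.8 = 264.6 N acts at 4.4 m along the ladder; its horizontal arm is 4.4·cos55° = 2.524 m → τ = 667.9 N·m clockwise.
Window cleaner: 56×9.8 = 548.8 N at 1.8 m → arm 1.032 m → τ = 566.4 N·m clockwise.
Wall normal N acts horizontally at the top; its moment arm is the height L sinθ = 8.8·sin55° = 7.209 m, counterclockwise.
Στ = 0 ⇒ N × 7.209 = 1234 ⇒ N = 171 N.
ΣFx = 0: friction at the foot balances the wall's push, so f = N_wall = 171 N.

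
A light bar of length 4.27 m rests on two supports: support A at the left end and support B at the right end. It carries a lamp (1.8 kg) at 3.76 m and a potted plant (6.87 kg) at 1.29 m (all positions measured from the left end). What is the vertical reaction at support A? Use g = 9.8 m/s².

Choose support B as the axis so its reaction then has zero moment arm.
Lamp: 1.8 × 9.8 = 17.64 N down at 3.76 m → arm 0.51 m, τ = 17.64 × 0.51 = 8.996 N·m counterclockwise.
Potted plant: 6.87 × 9.8 = 67.33 N down at 1.29 m → arm 2.98 m, τ = 67.33 × 2.98 = 200.6 N·m counterclockwise.
Net load moment about support B = 209.6 N·m counterclockwise.
Reaction R at support A is upward at 0 m, arm 4.27 m → moment R × 4.27 clockwise.
For rotational equilibrium, R × 4.27 = 209.6, so R = 49.1 N.

R_A ≈ 49.1 N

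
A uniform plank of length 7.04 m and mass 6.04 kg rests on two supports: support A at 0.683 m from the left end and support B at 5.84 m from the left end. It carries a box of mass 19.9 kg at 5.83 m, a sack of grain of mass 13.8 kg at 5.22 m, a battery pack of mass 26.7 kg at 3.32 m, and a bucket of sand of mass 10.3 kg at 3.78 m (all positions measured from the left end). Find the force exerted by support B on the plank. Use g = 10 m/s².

R_B ≈ 552 N

About support A:
Beam weight: 6.04 × 10 = 60.4 N down at 3.52 m → arm 2.837 m, τ = 60.4 × 2.837 = 171.4 N·m clockwise.
Box: 19.9 × 10 = 199 N down at 5.83 m → arm 5.147 m, τ = 199 × 5.147 = 1024 N·m clockwise.
Sack of grain: 13.8 × 10 = 138 N down at 5.22 m → arm 4.537 m, τ = 138 × 4.537 = 626.1 N·m clockwise.
Battery pack: 26.7 × 10 = 267 N down at 3.32 m → arm 2.637 m, τ = 267 × 2.637 = 704.1 N·m clockwise.
Bucket of sand: 10.3 × 10 = 103 N down at 3.78 m → arm 3.097 m, τ = 103 × 3.097 = 319 N·m clockwise.
Net load moment about support A = 2845 N·m clockwise.
Reaction R at support B is upward at 5.84 m, arm 5.157 m → moment R × 5.157 counterclockwise.
For rotational equilibrium, R × 5.157 = 2845, so R = 552 N.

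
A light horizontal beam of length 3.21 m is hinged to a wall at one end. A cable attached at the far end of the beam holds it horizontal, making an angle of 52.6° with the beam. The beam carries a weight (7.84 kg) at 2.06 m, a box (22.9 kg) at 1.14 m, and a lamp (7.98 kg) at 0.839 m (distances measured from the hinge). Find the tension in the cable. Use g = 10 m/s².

T ≈ 192 N

Choose the hinge as the axis so the unknown hinge reaction has zero arm there.
Weight: 7.84 × 10 = 78.4 N down at 2.06 m → arm 2.06 m, τ = 78.4 × 2.06 = 161.5 N·m clockwise.
Box: 22.9 × 10 = 229 N down at 1.14 m → arm 1.14 m, τ = 229 × 1.14 = 261.1 N·m clockwise.
Lamp: 7.98 × 10 = 79.8 N down at 0.839 m → arm 0.839 m, τ = 79.8 × 0.839 = 66.95 N·m clockwise.
Total clockwise load moment = 489.6 N·m.
The cable tension T acts at 3.21 m; only its component perpendicular to the beam, T sinθ, produces torque. sin 52.6° = 0.7944.
For rotational equilibrium, T × 3.21 × 0.7944 = 489.6, so T = 489.6 / 2.55 = 192 N.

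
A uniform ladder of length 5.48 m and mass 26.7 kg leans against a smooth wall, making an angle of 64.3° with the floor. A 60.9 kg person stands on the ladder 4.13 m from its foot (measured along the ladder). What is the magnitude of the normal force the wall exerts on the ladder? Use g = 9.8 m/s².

N_wall ≈ 279 N

About the foot of the ladder:
Ladder weight 26.7×9.8 = 261.7 N acts at 2.74 m along the ladder; its horizontal arm is 2.74·cos64.3° = 1.188 m → τ = 310.9 N·m clockwise.
Person: 60.9×9.8 = 596.8 N at 4.13 m → arm 1.791 m → τ = 1069 N·m clockwise.
Wall normal N acts horizontally at the top; its moment arm is the height L sinθ = 5.48·sin64.3° = 4.938 m, counterclockwise.
For rotational equilibrium, N × 4.938 = 1380, so N = 279 N.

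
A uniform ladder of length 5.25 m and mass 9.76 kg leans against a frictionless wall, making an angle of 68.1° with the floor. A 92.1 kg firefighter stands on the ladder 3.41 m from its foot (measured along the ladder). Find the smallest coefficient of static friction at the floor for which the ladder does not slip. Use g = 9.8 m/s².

Sum moments about the foot of the ladder (the floor normal and friction both act there and drop out).
Ladder weight 9.76×9.8 = 95.65 N acts at 2.625 m along the ladder; its horizontal arm is 2.625·cos68.1° = 0.9791 m → τ = 93.65 N·m clockwise.
Firefighter: 92.1×9.8 = 902.6 N at 3.41 m → arm 1.272 m → τ = 1148 N·m clockwise.
Wall normal N acts horizontally at the top; its moment arm is the height L sinθ = 5.25·sin68.1° = 4.871 m, counterclockwise.
Setting net torque to zero: N × 4.871 = 1242 → N = 255 N.
ΣFx = 0 ⇒ f = N_wall = 255 N. ΣFy = 0 ⇒ N_floor = 998.2 N.
μ_min = f / N_floor = 255 / 998.2 = 0.255.

μ_min ≈ 0.255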